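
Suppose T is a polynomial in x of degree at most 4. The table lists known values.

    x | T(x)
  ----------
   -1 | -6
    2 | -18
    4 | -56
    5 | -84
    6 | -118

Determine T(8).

-204

Write T(x) = ax^4 + bx³ + cx² + dx + e; the 5 given values yield a linear system in the 5 coefficients.
Solving, the top 2 coefficients vanish, and T(x) = -3x² - x - 4.
Then T(8) = -204.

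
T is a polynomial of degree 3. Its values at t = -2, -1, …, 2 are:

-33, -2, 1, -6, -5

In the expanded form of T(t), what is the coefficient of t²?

-5

First differences: 31, 3, -7, 1. Second differences: -28, -10, 8. Third differences: 18, 18.
Level-3 differences are constant, so T has degree 3.
Fitting a degree-3 polynomial gives T(t) = 3t³ - 5t² - 5t + 1.
The coefficient of t² is -5.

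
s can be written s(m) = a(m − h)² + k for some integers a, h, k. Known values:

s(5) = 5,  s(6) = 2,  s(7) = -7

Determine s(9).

First differences -3, -9; second difference -6 = 2a, so a = -3.
Expanding, the m-coefficient is −2ah = 6h; matching it to the data gives h = 5, and then k = 5.
So s(m) = -3(m − 5)² + 5.
s(9) = -3·4² + 5 = -43.

-43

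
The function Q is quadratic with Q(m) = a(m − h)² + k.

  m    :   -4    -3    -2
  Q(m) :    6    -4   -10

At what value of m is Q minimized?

First differences -10, -6; second difference 4 = 2a, so a = 2.
Expanding, the m-coefficient is −2ah = -4h; matching it to the data gives h = -1, and then k = -12.
So Q(m) = 2(m + 1)² − 12.
Hence h = -1.

-1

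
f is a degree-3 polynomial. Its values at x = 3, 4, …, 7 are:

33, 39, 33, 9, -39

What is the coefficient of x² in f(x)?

First differences: 6, -6, -24, -48. Second differences: -12, -18, -24. Third differences: -6, -6.
Level-3 differences are constant, so f has degree 3.
Fitting a degree-3 polynomial gives f(x) = -x³ + 6x² + x + 3.
The coefficient of x² is 6.

6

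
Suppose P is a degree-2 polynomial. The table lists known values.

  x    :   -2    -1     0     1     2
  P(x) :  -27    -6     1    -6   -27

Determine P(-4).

-111

First differences: 21, 7, -7, -21. Second differences: -14, -14, -14.
Level-2 differences are constant, so P has degree 2.
Fitting a degree-2 polynomial gives P(x) = -7x² + 1.
Then P(-4) = -111.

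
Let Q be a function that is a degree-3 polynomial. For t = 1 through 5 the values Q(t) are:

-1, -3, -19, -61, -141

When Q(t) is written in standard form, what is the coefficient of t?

-3

First differences: -2, -16, -42, -80. Second differences: -14, -26, -38. Third differences: -12, -12.
Level-3 differences are constant, so Q has degree 3.
Fitting a degree-3 polynomial gives Q(t) = -2t³ + 5t² - 3t - 1.
The coefficient of t is -3.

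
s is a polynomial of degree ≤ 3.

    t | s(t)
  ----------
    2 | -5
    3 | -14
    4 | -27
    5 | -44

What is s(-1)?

-2

First differences: -9, -13, -17. Second differences: -4, -4.
Level-2 differences are constant, so s has degree 2.
Fitting a degree-2 polynomial gives s(t) = -2t² + t + 1.
Then s(-1) = -2.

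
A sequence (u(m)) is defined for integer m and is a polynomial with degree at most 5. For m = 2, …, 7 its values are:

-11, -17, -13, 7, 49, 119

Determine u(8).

223

First differences: -6, 4, 20, 42, 70. Second differences: 10, 16, 22, 28. Third differences: 6, 6, 6.
Level-3 differences are constant, so u has degree 3.
Fitting a degree-3 polynomial gives u(m) = m³ - 4m² - 5m + 7.
Then u(8) = 223.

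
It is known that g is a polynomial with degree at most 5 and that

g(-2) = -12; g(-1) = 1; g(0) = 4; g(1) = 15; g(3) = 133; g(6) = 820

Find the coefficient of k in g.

Write g(k) = ak^5 + bk^4 + ck³ + dk² + ek + p; the 6 given values yield a linear system in the 6 coefficients.
Solving, the top 2 coefficients vanish, and g(k) = 3k³ + 4k² + 4k + 4.
The coefficient of k is 4.

4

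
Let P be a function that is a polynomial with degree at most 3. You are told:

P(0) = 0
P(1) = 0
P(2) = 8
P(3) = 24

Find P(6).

120

First differences: 0, 8, 16. Second differences: 8, 8.
Level-2 differences are constant, so P has degree 2.
Fitting a degree-2 polynomial gives P(k) = 4k² - 4k.
Then P(6) = 120.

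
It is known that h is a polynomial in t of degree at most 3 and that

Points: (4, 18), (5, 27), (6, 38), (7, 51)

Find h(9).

First differences: 9, 11, 13. Second differences: 2, 2.
Level-2 differences are constant, so h has degree 2.
Fitting a degree-2 polynomial gives h(t) = t² + 2.
Then h(9) = 83.

83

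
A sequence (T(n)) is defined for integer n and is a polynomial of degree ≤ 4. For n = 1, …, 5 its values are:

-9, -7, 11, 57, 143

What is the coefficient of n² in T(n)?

Write T(n) = an^4 + bn³ + cn² + dn + e; the 5 given values yield a linear system in the 5 coefficients.
Solving, the leading coefficient vanishes, and T(n) = 2n³ - 4n² - 7.
The coefficient of n² is -4.

-4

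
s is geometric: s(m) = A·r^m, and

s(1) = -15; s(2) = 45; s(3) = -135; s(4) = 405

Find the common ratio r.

Consecutive ratio: 45/(-15) = -3, and -135/45 = -3, so r = -3.
Then A·(-3)^1 = -15 gives A = 5, and s(m) = 5·(-3)^m.

-3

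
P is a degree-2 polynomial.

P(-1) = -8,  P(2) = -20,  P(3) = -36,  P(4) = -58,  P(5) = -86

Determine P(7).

Write P(k) = ak² + bk + c; the 5 given values yield a linear system in the 3 coefficients.
Solving, P(k) = -3k² - k - 6.
Then P(7) = -160.

-160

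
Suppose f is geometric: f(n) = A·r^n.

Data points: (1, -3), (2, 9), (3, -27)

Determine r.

Consecutive ratio: 9/(-3) = -3, and -27/9 = -3, so r = -3.
Then A·(-3)^1 = -3 gives A = 1, and f(n) = 1·(-3)^n.

-3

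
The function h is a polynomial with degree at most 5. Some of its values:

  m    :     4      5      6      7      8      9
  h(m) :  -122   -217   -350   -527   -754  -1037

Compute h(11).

Write h(m) = am^5 + bm^4 + cm³ + dm² + em + p; the 6 given values yield a linear system in the 6 coefficients.
Solving, the top 2 coefficients vanish, and h(m) = -m³ - 4m² + 2m - 2.
Then h(11) = -1795.

-1795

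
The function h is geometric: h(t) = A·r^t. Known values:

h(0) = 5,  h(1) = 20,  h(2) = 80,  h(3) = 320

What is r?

4

Consecutive ratio: 20/5 = 4, and 80/20 = 4, so r = 4.
Then A·4^0 = 5 gives A = 5, and h(t) = 5·4^t.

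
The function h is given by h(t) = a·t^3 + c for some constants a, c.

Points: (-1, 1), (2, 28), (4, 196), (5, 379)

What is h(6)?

652

From h(-1) = 1 and h(2) = 28: -1a + c = 1 and 8a + c = 28.
Subtracting: 9a = 27, so a = 3; then c = 1 − 3·(-1) = 4.
So h(t) = 3t³ + 4, and h(6) = 652.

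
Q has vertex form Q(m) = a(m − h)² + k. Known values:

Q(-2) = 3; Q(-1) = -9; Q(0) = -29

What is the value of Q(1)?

-57

First differences -12, -20; second difference -8 = 2a, so a = -4.
Expanding, the m-coefficient is −2ah = 8h; matching it to the data gives h = -3, and then k = 7.
So Q(m) = -4(m + 3)² + 7.
Q(1) = -4·4² + 7 = -57.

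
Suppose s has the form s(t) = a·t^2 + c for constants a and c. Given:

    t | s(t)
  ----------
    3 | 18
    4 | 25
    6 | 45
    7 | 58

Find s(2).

From s(3) = 18 and s(4) = 25: 9a + c = 18 and 16a + c = 25.
Subtracting: 7a = 7, so a = 1; then c = 18 − 1·9 = 9.
So s(t) = 1t² + 9, and s(2) = 13.

13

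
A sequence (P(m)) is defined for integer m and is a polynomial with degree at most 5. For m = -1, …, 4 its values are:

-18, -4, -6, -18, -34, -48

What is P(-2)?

-54

Write P(m) = am^5 + bm^4 + cm³ + dm² + em + p; the 6 given values yield a linear system in the 6 coefficients.
Solving, the top 2 coefficients vanish, and P(m) = m³ - 8m² + 5m - 4.
Then P(-2) = -54.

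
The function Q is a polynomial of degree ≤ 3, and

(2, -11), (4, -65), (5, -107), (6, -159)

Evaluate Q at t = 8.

Write Q(t) = at³ + bt² + ct + d; the 4 given values yield a linear system in the 4 coefficients.
Solving, the leading coefficient vanishes, and Q(t) = -5t² + 3t + 3.
Then Q(8) = -293.

-293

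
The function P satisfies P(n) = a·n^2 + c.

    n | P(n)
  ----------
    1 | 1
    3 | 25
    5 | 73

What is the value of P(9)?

241

From P(1) = 1 and P(3) = 25: 1a + c = 1 and 9a + c = 25.
Subtracting: 8a = 24, so a = 3; then c = 1 − 3·1 = -2.
So P(n) = 3n² − 2, and P(9) = 241.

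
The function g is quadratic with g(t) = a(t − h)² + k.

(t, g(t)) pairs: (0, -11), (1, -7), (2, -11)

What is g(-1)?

First differences 4, -4; second difference -8 = 2a, so a = -4.
Expanding, the t-coefficient is −2ah = 8h; matching it to the data gives h = 1, and then k = -7.
So g(t) = -4(t − 1)² − 7.
g(-1) = -4·(-2)² − 7 = -23.

-23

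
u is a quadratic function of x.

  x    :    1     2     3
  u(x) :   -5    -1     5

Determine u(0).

-7

Write u(x) = ax² + bx + c; the 3 given values yield a linear system in the 3 coefficients.
Solving, u(x) = x² + x - 7.
Then u(0) = -7.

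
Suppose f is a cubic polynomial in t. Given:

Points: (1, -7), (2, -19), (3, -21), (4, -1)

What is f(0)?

Write f(t) = at³ + bt² + ct + d; the 4 given values yield a linear system in the 4 coefficients.
Solving, f(t) = 2t³ - 7t² - 5t + 3.
Then f(0) = 3.

3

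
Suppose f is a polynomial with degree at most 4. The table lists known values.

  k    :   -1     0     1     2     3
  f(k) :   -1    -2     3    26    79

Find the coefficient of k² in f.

3

First differences: -1, 5, 23, 53. Second differences: 6, 18, 30. Third differences: 12, 12.
Level-3 differences are constant, so f has degree 3.
Fitting a degree-3 polynomial gives f(k) = 2k³ + 3k² - 2.
The coefficient of k² is 3.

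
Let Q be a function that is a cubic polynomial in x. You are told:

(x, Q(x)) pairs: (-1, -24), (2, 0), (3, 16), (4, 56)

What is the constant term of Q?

-8

Write Q(x) = ax³ + bx² + cx + d; the 4 given values yield a linear system in the 4 coefficients.
Solving, Q(x) = 2x³ - 6x² + 8x - 8.
The constant term is Q(0) = -8.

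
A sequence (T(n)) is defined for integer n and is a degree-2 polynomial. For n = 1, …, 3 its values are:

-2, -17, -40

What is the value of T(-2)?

Write T(n) = an² + bn + c; the 3 given values yield a linear system in the 3 coefficients.
Solving, T(n) = -4n² - 3n + 5.
Then T(-2) = -5.

-5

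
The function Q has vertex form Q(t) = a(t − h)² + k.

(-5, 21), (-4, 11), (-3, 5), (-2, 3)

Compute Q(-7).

First differences -10, -6, -2; second difference 4 = 2a, so a = 2.
Expanding, the t-coefficient is −2ah = -4h; matching it to the data gives h = -2, and then k = 3.
So Q(t) = 2(t + 2)² + 3.
Q(-7) = 2·(-5)² + 3 = 53.

53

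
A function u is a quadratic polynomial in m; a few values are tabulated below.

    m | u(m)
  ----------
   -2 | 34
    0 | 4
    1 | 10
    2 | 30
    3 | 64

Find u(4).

112

Write u(m) = am² + bm + c; the 5 given values yield a linear system in the 3 coefficients.
Solving, u(m) = 7m² - m + 4.
Then u(4) = 112.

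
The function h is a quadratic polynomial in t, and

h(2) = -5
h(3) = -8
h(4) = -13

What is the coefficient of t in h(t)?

Write h(t) = at² + bt + c; the 3 given values yield a linear system in the 3 coefficients.
Solving, h(t) = -t² + 2t - 5.
The coefficient of t is 2.

2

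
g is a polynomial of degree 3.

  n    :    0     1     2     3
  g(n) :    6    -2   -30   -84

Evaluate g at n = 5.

Write g(n) = an³ + bn² + cn + d; the 4 given values yield a linear system in the 4 coefficients.
Solving, g(n) = -n³ - 7n² + 6.
Then g(5) = -294.

-294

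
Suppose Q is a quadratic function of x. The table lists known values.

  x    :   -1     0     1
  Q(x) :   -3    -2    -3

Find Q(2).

-6

Write Q(x) = ax² + bx + c; the 3 given values yield a linear system in the 3 coefficients.
Solving, Q(x) = -x² - 2.
Then Q(2) = -6.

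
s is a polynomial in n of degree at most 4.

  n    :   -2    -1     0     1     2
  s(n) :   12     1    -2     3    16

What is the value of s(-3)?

31

Write s(n) = an^4 + bn³ + cn² + dn + e; the 5 given values yield a linear system in the 5 coefficients.
Solving, the top 2 coefficients vanish, and s(n) = 4n² + n - 2.
Then s(-3) = 31.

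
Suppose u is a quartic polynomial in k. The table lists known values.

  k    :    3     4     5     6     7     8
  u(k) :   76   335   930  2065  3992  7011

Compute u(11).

26340

Write u(k) = ak^4 + bk³ + ck² + dk + e; the 6 given values yield a linear system in the 5 coefficients.
Solving, u(k) = 2k^4 - 2k³ - 2k² - 3k - 5.
Then u(11) = 26340.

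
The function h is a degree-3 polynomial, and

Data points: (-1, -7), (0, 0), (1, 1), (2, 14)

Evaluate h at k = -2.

Write h(k) = ak³ + bk² + ck + d; the 4 given values yield a linear system in the 4 coefficients.
Solving, h(k) = 3k³ - 3k² + k.
Then h(-2) = -38.

-38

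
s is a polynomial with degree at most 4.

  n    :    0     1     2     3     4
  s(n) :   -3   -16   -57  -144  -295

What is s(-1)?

First differences: -13, -41, -87, -151. Second differences: -28, -46, -64. Third differences: -18, -18.
Level-3 differences are constant, so s has degree 3.
Fitting a degree-3 polynomial gives s(n) = -3n³ - 5n² - 5n - 3.
Then s(-1) = 0.

0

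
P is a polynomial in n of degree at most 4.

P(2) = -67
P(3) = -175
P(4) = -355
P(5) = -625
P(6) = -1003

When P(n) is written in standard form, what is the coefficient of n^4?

0

First differences: -108, -180, -270, -378. Second differences: -72, -90, -108. Third differences: -18, -18.
Level-3 differences are constant, so P has degree 3.
Fitting a degree-3 polynomial gives P(n) = -3n³ - 9n² - 6n + 5.
The coefficient of n^4 is 0.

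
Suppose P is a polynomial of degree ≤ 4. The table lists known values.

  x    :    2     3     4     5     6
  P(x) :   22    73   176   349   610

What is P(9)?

2101

Write P(x) = ax^4 + bx³ + cx² + dx + e; the 5 given values yield a linear system in the 5 coefficients.
Solving, the leading coefficient vanishes, and P(x) = 3x³ - x² - x + 4.
Then P(9) = 2101.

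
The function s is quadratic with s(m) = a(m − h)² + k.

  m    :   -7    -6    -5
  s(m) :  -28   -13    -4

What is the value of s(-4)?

First differences 15, 9; second difference -6 = 2a, so a = -3.
Expanding, the m-coefficient is −2ah = 6h; matching it to the data gives h = -4, and then k = -1.
So s(m) = -3(m + 4)² − 1.
s(-4) = -3·0² − 1 = -1.

-1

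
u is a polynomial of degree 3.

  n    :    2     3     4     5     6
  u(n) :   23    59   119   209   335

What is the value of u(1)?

5

Write u(n) = an³ + bn² + cn + d; the 5 given values yield a linear system in the 4 coefficients.
Solving, u(n) = n³ + 3n² + 2n - 1.
Then u(1) = 5.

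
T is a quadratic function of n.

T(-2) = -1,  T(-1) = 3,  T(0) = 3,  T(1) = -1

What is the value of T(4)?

Write T(n) = an² + bn + c; the 4 given values yield a linear system in the 3 coefficients.
Solving, T(n) = -2n² - 2n + 3.
Then T(4) = -37.

-37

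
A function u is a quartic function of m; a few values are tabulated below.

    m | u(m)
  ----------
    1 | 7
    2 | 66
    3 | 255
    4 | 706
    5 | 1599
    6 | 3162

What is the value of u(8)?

9450

Write u(m) = am^4 + bm³ + cm² + dm + e; the 6 given values yield a linear system in the 5 coefficients.
Solving, u(m) = 2m^4 + 2m³ + 3m² + 6m - 6.
Then u(8) = 9450.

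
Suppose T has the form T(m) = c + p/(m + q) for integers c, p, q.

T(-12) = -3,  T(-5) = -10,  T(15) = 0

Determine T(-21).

(T(m) − c)(m + q) = p for each data point; the three points give a linear system in c and q, then p follows.
Solving: c = -1, q = 3, p = 18, so T(m) = -1 + 18/(m + 3).
Then T(-21) = -1 + 18/(-18) = -2.

-2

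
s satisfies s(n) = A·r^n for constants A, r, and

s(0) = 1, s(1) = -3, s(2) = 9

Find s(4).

81

Consecutive ratio: -3/1 = -3, and 9/(-3) = -3, so r = -3.
Then A·(-3)^0 = 1 gives A = 1, and s(n) = 1·(-3)^n.
s(4) = 1·(-3)^4 = 81.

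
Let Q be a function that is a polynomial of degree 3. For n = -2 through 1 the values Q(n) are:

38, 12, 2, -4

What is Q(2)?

Write Q(n) = an³ + bn² + cn + d; the 4 given values yield a linear system in the 4 coefficients.
Solving, Q(n) = -2n³ + 2n² - 6n + 2.
Then Q(2) = -18.

-18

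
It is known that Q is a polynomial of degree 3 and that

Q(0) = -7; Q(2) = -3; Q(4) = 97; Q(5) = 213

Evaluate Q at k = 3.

29

Write Q(k) = ak³ + bk² + ck + d; the 4 given values yield a linear system in the 4 coefficients.
Solving, Q(k) = 2k³ - 6k - 7.
Then Q(3) = 29.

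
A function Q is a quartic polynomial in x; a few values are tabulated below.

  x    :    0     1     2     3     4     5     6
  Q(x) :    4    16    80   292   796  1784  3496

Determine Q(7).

First differences: 12, 64, 212, 504, 988, 1712. Second differences: 52, 148, 292, 484, 724. Third differences: 96, 144, 192, 240. Fourth differences: 48, 48, 48.
Level-4 differences are constant, so Q has degree 4.
Extending the table by one column gives the next first difference 2724, so Q(7) = 3496 + 2724 = 6220.

6220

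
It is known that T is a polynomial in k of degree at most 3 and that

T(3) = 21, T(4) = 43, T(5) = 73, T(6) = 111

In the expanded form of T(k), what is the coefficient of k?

First differences: 22, 30, 38. Second differences: 8, 8.
Level-2 differences are constant, so T has degree 2.
Fitting a degree-2 polynomial gives T(k) = 4k² - 6k + 3.
The coefficient of k is -6.

-6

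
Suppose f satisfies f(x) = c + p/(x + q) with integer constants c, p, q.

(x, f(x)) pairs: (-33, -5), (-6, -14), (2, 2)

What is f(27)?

-3

(f(x) − c)(x + q) = p for each data point; the three points give a linear system in c and q, then p follows.
Solving: c = -4, q = 3, p = 30, so f(x) = -4 + 30/(x + 3).
Then f(27) = -4 + 30/30 = -3.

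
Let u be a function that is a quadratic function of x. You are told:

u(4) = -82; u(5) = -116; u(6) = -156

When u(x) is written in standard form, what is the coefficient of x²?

-3

Write u(x) = ax² + bx + c; the 3 given values yield a linear system in the 3 coefficients.
Solving, u(x) = -3x² - 7x - 6.
The coefficient of x² is -3.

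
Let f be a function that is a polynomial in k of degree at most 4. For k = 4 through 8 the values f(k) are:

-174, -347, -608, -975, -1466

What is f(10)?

-2892

Write f(k) = ak^4 + bk³ + ck² + dk + e; the 5 given values yield a linear system in the 5 coefficients.
Solving, the leading coefficient vanishes, and f(k) = -3k³ + k² + k - 2.
Then f(10) = -2892.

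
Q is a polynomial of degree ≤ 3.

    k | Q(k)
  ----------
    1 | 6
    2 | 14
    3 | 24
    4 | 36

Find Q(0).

0

Write Q(k) = ak³ + bk² + ck + d; the 4 given values yield a linear system in the 4 coefficients.
Solving, the leading coefficient vanishes, and Q(k) = k² + 5k.
Then Q(0) = 0.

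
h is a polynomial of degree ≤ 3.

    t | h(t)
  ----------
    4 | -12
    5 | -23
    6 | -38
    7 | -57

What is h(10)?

-138

First differences: -11, -15, -19. Second differences: -4, -4.
Level-2 differences are constant, so h has degree 2.
Fitting a degree-2 polynomial gives h(t) = -2t² + 7t - 8.
Then h(10) = -138.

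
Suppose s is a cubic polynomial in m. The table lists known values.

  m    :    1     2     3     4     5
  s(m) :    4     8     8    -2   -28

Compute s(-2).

First differences: 4, 0, -10, -26. Second differences: -4, -10, -16. Third differences: -6, -6.
Level-3 differences are constant, so s has degree 3.
Fitting a degree-3 polynomial gives s(m) = -m³ + 4m² - m + 2.
Then s(-2) = 28.

28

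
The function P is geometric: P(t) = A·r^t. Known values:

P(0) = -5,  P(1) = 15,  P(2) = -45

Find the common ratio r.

-3

Consecutive ratio: 15/(-5) = -3, and -45/15 = -3, so r = -3.
Then A·(-3)^0 = -5 gives A = -5, and P(t) = -5·(-3)^t.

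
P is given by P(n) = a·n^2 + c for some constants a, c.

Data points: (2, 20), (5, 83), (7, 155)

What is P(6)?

116

From P(2) = 20 and P(5) = 83: 4a + c = 20 and 25a + c = 83.
Subtracting: 21a = 63, so a = 3; then c = 20 − 3·4 = 8.
So P(n) = 3n² + 8, and P(6) = 116.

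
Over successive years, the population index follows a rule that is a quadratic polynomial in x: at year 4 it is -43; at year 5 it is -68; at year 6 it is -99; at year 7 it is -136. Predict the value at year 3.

-24

Write the value at x as h(x).
Write h(x) = ax² + bx + c; the 4 given values yield a linear system in the 3 coefficients.
Solving, h(x) = -3x² + 2x - 3.
Then h(3) = -24.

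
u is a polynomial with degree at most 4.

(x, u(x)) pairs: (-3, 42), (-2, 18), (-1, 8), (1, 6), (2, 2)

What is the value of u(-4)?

86

Write u(x) = ax^4 + bx³ + cx² + dx + e; the 5 given values yield a linear system in the 5 coefficients.
Solving, the leading coefficient vanishes, and u(x) = -x³ + x² + 6.
Then u(-4) = 86.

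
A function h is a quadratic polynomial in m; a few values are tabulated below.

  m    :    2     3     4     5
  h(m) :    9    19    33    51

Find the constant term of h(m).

Write h(m) = am² + bm + c; the 4 given values yield a linear system in the 3 coefficients.
Solving, h(m) = 2m² + 1.
The constant term is h(0) = 1.

1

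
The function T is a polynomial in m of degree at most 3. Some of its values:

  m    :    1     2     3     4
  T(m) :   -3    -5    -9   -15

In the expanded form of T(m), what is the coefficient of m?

First differences: -2, -4, -6. Second differences: -2, -2.
Level-2 differences are constant, so T has degree 2.
Fitting a degree-2 polynomial gives T(m) = -m² + m - 3.
The coefficient of m is 1.

1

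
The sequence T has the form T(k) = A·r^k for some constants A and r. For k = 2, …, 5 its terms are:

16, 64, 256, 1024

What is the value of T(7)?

Consecutive ratio: 64/16 = 4, and 256/64 = 4, so r = 4.
Then A·4^2 = 16 gives A = 1, and T(k) = 1·4^k.
T(7) = 1·4^7 = 16384.

16384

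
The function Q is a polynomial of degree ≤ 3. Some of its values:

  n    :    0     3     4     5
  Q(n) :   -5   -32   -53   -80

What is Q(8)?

-197

Write Q(n) = an³ + bn² + cn + d; the 4 given values yield a linear system in the 4 coefficients.
Solving, the leading coefficient vanishes, and Q(n) = -3n² - 5.
Then Q(8) = -197.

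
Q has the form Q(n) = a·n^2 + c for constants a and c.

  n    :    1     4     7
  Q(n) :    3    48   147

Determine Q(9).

From Q(1) = 3 and Q(4) = 48: 1a + c = 3 and 16a + c = 48.
Subtracting: 15a = 45, so a = 3; then c = 3 − 3·1 = 0.
So Q(n) = 3n² + 0, and Q(9) = 243.

243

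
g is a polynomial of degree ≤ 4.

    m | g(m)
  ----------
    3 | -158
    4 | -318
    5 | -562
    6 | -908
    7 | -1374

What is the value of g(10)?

First differences: -160, -244, -346, -466. Second differences: -84, -102, -120. Third differences: -18, -18.
Level-3 differences are constant, so g has degree 3.
Fitting a degree-3 polynomial gives g(m) = -3m³ - 6m² - 7m - 2.
Then g(10) = -3672.

-3672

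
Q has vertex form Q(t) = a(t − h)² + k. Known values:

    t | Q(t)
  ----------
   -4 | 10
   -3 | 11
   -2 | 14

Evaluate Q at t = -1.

19

First differences 1, 3; second difference 2 = 2a, so a = 1.
Expanding, the t-coefficient is −2ah = -2h; matching it to the data gives h = -4, and then k = 10.
So Q(t) = 1(t + 4)² + 10.
Q(-1) = 1·3² + 10 = 19.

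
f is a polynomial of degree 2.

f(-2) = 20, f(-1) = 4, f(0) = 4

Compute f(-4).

Write f(n) = an² + bn + c; the 3 given values yield a linear system in the 3 coefficients.
Solving, f(n) = 8n² + 8n + 4.
Then f(-4) = 100.

100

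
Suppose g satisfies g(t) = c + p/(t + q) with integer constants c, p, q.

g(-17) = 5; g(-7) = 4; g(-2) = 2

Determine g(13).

(g(t) − c)(t + q) = p for each data point; the three points give a linear system in c and q, then p follows.
Solving: c = 6, q = -3, p = 20, so g(t) = 6 + 20/(t − 3).
Then g(13) = 6 + 20/10 = 8.

8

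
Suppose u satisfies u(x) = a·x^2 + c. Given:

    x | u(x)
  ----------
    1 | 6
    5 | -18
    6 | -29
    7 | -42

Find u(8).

-57

From u(1) = 6 and u(5) = -18: 1a + c = 6 and 25a + c = -18.
Subtracting: 24a = -24, so a = -1; then c = 6 − (-1)·1 = 7.
So u(x) = -1x² + 7, and u(8) = -57.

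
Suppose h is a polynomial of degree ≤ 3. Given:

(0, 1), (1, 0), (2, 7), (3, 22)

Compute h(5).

76

First differences: -1, 7, 15. Second differences: 8, 8.
Level-2 differences are constant, so h has degree 2.
Fitting a degree-2 polynomial gives h(m) = 4m² - 5m + 1.
Then h(5) = 76.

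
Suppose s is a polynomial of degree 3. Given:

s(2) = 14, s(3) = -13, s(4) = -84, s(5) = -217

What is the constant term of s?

Write s(n) = an³ + bn² + cn + d; the 4 given values yield a linear system in the 4 coefficients.
Solving, s(n) = -3n³ + 5n² + 5n + 8.
The constant term is s(0) = 8.

8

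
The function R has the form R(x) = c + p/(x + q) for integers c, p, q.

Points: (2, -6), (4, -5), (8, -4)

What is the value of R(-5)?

22

(R(x) − c)(x + q) = p for each data point; the three points give a linear system in c and q, then p follows.
Solving: c = -2, q = 4, p = -24, so R(x) = -2 − 24/(x + 4).
Then R(-5) = -2 − 24/(-1) = 22.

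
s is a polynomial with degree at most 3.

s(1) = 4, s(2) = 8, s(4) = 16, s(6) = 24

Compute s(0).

Write s(k) = ak³ + bk² + ck + d; the 4 given values yield a linear system in the 4 coefficients.
Solving, the top 2 coefficients vanish, and s(k) = 4k.
Then s(0) = 0.

0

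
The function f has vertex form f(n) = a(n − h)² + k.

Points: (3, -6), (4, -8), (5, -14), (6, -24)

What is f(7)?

First differences -2, -6, -10; second difference -4 = 2a, so a = -2.
Expanding, the n-coefficient is −2ah = 4h; matching it to the data gives h = 3, and then k = -6.
So f(n) = -2(n − 3)² − 6.
f(7) = -2·4² − 6 = -38.

-38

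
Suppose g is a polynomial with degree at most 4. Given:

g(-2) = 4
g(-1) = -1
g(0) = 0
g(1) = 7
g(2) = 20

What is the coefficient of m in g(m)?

4

Write g(m) = am^4 + bm³ + cm² + dm + e; the 5 given values yield a linear system in the 5 coefficients.
Solving, the top 2 coefficients vanish, and g(m) = 3m² + 4m.
The coefficient of m is 4.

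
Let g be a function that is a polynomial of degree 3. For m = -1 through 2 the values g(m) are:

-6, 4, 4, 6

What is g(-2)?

Write g(m) = am³ + bm² + cm + d; the 4 given values yield a linear system in the 4 coefficients.
Solving, g(m) = 2m³ - 5m² + 3m + 4.
Then g(-2) = -38.

-38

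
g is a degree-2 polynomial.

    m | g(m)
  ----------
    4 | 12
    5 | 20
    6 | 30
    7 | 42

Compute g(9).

Write g(m) = am² + bm + c; the 4 given values yield a linear system in the 3 coefficients.
Solving, g(m) = m² - m.
Then g(9) = 72.

72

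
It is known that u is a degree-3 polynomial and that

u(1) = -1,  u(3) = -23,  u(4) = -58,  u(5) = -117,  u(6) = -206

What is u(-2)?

2

Write u(m) = am³ + bm² + cm + d; the 5 given values yield a linear system in the 4 coefficients.
Solving, u(m) = -m³ + 2m - 2.
Then u(-2) = 2.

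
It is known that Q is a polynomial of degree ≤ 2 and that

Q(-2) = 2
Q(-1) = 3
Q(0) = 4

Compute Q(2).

Write Q(n) = an² + bn + c; the 3 given values yield a linear system in the 3 coefficients.
Solving, the leading coefficient vanishes, and Q(n) = n + 4.
Then Q(2) = 6.

6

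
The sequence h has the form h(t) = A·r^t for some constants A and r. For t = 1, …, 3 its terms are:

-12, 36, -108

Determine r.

-3

Consecutive ratio: 36/(-12) = -3, and -108/36 = -3, so r = -3.
Then A·(-3)^1 = -12 gives A = 4, and h(t) = 4·(-3)^t.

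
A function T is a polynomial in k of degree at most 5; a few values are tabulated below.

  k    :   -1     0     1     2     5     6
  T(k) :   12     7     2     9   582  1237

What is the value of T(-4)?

267

Write T(k) = ak^5 + bk^4 + ck³ + dk² + ek + p; the 6 given values yield a linear system in the 6 coefficients.
Solving, the leading coefficient vanishes, and T(k) = k^4 - k² - 5k + 7.
Then T(-4) = 267.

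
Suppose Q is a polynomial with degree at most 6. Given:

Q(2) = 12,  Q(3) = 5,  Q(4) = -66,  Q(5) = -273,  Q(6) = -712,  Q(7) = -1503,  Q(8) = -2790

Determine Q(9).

-4741

Write Q(k) = ak^6 + bk^5 + ck^4 + dk³ + ek² + pk + q; the 7 given values yield a linear system in the 7 coefficients.
Solving, the top 2 coefficients vanish, and Q(k) = -k^4 + 2k³ + 5k² - 5k + 2.
Then Q(9) = -4741.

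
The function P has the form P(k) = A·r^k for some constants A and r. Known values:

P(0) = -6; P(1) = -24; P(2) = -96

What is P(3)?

-384

Consecutive ratio: -24/(-6) = 4, and -96/(-24) = 4, so r = 4.
Then A·4^0 = -6 gives A = -6, and P(k) = -6·4^k.
P(3) = -6·4^3 = -384.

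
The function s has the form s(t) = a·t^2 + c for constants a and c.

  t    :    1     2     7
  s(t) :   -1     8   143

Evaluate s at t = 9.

239

From s(1) = -1 and s(2) = 8: 1a + c = -1 and 4a + c = 8.
Subtracting: 3a = 9, so a = 3; then c = -1 − 3·1 = -4.
So s(t) = 3t² − 4, and s(9) = 239.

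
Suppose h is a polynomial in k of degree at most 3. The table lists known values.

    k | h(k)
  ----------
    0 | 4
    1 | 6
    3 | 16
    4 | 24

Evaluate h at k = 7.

Write h(k) = ak³ + bk² + ck + d; the 4 given values yield a linear system in the 4 coefficients.
Solving, the leading coefficient vanishes, and h(k) = k² + k + 4.
Then h(7) = 60.

60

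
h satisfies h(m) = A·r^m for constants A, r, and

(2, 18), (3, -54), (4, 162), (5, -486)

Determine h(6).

Consecutive ratio: -54/18 = -3, and 162/(-54) = -3, so r = -3.
Then A·(-3)^2 = 18 gives A = 2, and h(m) = 2·(-3)^m.
h(6) = 2·(-3)^6 = 1458.

1458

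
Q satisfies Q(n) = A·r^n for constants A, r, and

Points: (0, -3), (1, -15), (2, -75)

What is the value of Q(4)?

Consecutive ratio: -15/(-3) = 5, and -75/(-15) = 5, so r = 5.
Then A·5^0 = -3 gives A = -3, and Q(n) = -3·5^n.
Q(4) = -3·5^4 = -1875.

-1875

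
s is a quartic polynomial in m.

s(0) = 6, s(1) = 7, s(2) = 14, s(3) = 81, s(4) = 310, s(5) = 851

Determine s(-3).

219

First differences: 1, 7, 67, 229, 541. Second differences: 6, 60, 162, 312. Third differences: 54, 102, 150. Fourth differences: 48, 48.
Level-4 differences are constant, so s has degree 4.
Fitting a degree-4 polynomial gives s(m) = 2m^4 - 3m³ - 2m² + 4m + 6.
Then s(-3) = 219.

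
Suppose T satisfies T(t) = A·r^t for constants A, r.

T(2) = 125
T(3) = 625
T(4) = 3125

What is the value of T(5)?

15625

Consecutive ratio: 625/125 = 5, and 3125/625 = 5, so r = 5.
Then A·5^2 = 125 gives A = 5, and T(t) = 5·5^t.
T(5) = 5·5^5 = 15625.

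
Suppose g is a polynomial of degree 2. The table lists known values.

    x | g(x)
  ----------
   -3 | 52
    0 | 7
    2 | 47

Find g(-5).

Write g(x) = ax² + bx + c; the 3 given values yield a linear system in the 3 coefficients.
Solving, g(x) = 7x² + 6x + 7.
Then g(-5) = 152.

152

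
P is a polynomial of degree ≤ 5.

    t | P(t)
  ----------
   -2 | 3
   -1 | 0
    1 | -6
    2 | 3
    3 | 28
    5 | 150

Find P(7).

408

Write P(t) = at^5 + bt^4 + ct³ + dt² + et + p; the 6 given values yield a linear system in the 6 coefficients.
Solving, the top 2 coefficients vanish, and P(t) = t³ + 2t² - 4t - 5.
Then P(7) = 408.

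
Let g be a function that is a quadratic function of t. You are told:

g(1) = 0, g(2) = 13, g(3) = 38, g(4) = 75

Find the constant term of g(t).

-1

First differences: 13, 25, 37. Second differences: 12, 12.
Level-2 differences are constant, so g has degree 2.
Fitting a degree-2 polynomial gives g(t) = 6t² - 5t - 1.
The constant term is g(0) = -1.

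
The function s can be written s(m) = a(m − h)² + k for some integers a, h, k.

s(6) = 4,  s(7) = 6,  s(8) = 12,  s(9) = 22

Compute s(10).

36

First differences 2, 6, 10; second difference 4 = 2a, so a = 2.
Expanding, the m-coefficient is −2ah = -4h; matching it to the data gives h = 6, and then k = 4.
So s(m) = 2(m − 6)² + 4.
s(10) = 2·4² + 4 = 36.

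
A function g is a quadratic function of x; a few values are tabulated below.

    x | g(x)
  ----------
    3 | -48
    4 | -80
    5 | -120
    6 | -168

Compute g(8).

Write g(x) = ax² + bx + c; the 4 given values yield a linear system in the 3 coefficients.
Solving, g(x) = -4x² - 4x.
Then g(8) = -288.

-288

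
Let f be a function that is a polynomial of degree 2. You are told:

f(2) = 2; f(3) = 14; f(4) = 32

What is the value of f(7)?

Write f(m) = am² + bm + c; the 3 given values yield a linear system in the 3 coefficients.
Solving, f(m) = 3m² - 3m - 4.
Then f(7) = 122.

122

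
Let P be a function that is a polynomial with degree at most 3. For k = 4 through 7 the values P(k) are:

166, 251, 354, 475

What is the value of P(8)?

614

First differences: 85, 103, 121. Second differences: 18, 18.
Level-2 differences are constant, so P has degree 2.
Extending the table by one column gives the next first difference 139, so P(8) = 475 + 139 = 614.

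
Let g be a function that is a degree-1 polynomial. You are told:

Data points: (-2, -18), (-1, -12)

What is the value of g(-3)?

-24

Write g(x) = ax + b; the 2 given values yield a linear system in the 2 coefficients.
Solving, g(x) = 6x - 6.
Then g(-3) = -24.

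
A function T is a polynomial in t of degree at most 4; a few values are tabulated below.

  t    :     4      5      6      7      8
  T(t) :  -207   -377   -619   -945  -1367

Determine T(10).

-2547

First differences: -170, -242, -326, -422. Second differences: -72, -84, -96. Third differences: -12, -12.
Level-3 differences are constant, so T has degree 3.
Fitting a degree-3 polynomial gives T(t) = -2t³ - 6t² + 6t - 7.
Then T(10) = -2547.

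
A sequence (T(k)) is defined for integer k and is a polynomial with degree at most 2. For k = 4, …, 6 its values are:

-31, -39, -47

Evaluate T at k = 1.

-7

First differences: -8, -8.
Level-1 differences are constant, so T has degree 1.
Fitting a degree-1 polynomial gives T(k) = -8k + 1.
Then T(1) = -7.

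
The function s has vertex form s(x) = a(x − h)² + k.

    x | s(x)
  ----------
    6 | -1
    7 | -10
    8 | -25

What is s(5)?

First differences -9, -15; second difference -6 = 2a, so a = -3.
Expanding, the x-coefficient is −2ah = 6h; matching it to the data gives h = 5, and then k = 2.
So s(x) = -3(x − 5)² + 2.
s(5) = -3·0² + 2 = 2.

2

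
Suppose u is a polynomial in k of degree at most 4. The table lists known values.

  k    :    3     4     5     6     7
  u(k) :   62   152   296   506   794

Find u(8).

First differences: 90, 144, 210, 288. Second differences: 54, 66, 78. Third differences: 12, 12.
Level-3 differences are constant, so u has degree 3.
Extending the table by one column gives the next first difference 378, so u(8) = 794 + 378 = 1172.

1172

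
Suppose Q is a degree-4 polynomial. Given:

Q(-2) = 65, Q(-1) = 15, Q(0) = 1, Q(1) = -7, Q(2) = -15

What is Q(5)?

261

Write Q(k) = ak^4 + bk³ + ck² + dk + e; the 5 given values yield a linear system in the 5 coefficients.
Solving, Q(k) = k^4 - 3k³ + 2k² - 8k + 1.
Then Q(5) = 261.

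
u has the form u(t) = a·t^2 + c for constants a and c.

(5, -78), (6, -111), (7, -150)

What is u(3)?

-30

From u(5) = -78 and u(6) = -111: 25a + c = -78 and 36a + c = -111.
Subtracting: 11a = -33, so a = -3; then c = -78 − (-3)·25 = -3.
So u(t) = -3t² − 3, and u(3) = -30.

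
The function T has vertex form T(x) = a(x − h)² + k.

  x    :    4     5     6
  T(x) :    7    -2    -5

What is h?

First differences -9, -3; second difference 6 = 2a, so a = 3.
Expanding, the x-coefficient is −2ah = -6h; matching it to the data gives h = 6, and then k = -5.
So T(x) = 3(x − 6)² − 5.
Hence h = 6.

6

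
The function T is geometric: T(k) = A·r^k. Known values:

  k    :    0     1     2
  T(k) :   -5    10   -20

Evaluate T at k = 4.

-80

Consecutive ratio: 10/(-5) = -2, and -20/10 = -2, so r = -2.
Then A·(-2)^0 = -5 gives A = -5, and T(k) = -5·(-2)^k.
T(4) = -5·(-2)^4 = -80.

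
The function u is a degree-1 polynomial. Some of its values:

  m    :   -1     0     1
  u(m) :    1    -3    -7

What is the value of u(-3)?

9

Write u(m) = am + b; the 3 given values yield a linear system in the 2 coefficients.
Solving, u(m) = -4m - 3.
Then u(-3) = 9.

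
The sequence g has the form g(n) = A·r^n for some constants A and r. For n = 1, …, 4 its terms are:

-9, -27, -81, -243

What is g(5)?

-729

Consecutive ratio: -27/(-9) = 3, and -81/(-27) = 3, so r = 3.
Then A·3^1 = -9 gives A = -3, and g(n) = -3·3^n.
g(5) = -3·3^5 = -729.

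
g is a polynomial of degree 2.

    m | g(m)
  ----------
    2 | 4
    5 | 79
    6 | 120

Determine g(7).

Write g(m) = am² + bm + c; the 3 given values yield a linear system in the 3 coefficients.
Solving, g(m) = 4m² - 3m - 6.
Then g(7) = 169.

169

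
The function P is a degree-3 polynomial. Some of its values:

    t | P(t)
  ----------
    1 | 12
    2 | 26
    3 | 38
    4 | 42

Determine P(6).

2

Write P(t) = at³ + bt² + ct + d; the 4 given values yield a linear system in the 4 coefficients.
Solving, P(t) = -t³ + 5t² + 6t + 2.
Then P(6) = 2.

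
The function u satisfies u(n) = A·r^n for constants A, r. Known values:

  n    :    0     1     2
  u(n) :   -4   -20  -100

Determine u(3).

Consecutive ratio: -20/(-4) = 5, and -100/(-20) = 5, so r = 5.
Then A·5^0 = -4 gives A = -4, and u(n) = -4·5^n.
u(3) = -4·5^3 = -500.

-500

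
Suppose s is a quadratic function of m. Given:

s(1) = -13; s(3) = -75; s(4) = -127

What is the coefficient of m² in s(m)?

Write s(m) = am² + bm + c; the 3 given values yield a linear system in the 3 coefficients.
Solving, s(m) = -7m² - 3m - 3.
The coefficient of m² is -7.

-7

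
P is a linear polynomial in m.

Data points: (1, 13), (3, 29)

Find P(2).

Write P(m) = am + b; the 2 given values yield a linear system in the 2 coefficients.
Solving, P(m) = 8m + 5.
Then P(2) = 21.

21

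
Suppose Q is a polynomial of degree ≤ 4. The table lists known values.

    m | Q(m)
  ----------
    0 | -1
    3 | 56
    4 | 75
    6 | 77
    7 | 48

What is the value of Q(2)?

Write Q(m) = am^4 + bm³ + cm² + dm + e; the 5 given values yield a linear system in the 5 coefficients.
Solving, the leading coefficient vanishes, and Q(m) = -m³ + 7m² + 7m - 1.
Then Q(2) = 33.

33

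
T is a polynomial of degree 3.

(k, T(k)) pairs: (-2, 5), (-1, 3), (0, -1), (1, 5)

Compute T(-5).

Write T(k) = ak³ + bk² + ck + d; the 4 given values yield a linear system in the 4 coefficients.
Solving, T(k) = 2k³ + 5k² - k - 1.
Then T(-5) = -121.

-121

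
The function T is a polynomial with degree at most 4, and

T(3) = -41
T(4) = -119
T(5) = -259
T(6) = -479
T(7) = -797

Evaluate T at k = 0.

First differences: -78, -140, -220, -318. Second differences: -62, -80, -98. Third differences: -18, -18.
Level-3 differences are constant, so T has degree 3.
Fitting a degree-3 polynomial gives T(k) = -3k³ + 5k² - 2k + 1.
Then T(0) = 1.

1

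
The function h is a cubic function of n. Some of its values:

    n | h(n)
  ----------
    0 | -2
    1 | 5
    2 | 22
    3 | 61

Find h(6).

Write h(n) = an³ + bn² + cn + d; the 4 given values yield a linear system in the 4 coefficients.
Solving, h(n) = 2n³ - n² + 6n - 2.
Then h(6) = 430.

430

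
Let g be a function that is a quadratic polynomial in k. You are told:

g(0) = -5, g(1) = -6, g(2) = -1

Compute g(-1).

2

Write g(k) = ak² + bk + c; the 3 given values yield a linear system in the 3 coefficients.
Solving, g(k) = 3k² - 4k - 5.
Then g(-1) = 2.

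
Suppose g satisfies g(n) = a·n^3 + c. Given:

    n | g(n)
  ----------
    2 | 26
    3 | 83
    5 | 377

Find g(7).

1031

From g(2) = 26 and g(3) = 83: 8a + c = 26 and 27a + c = 83.
Subtracting: 19a = 57, so a = 3; then c = 26 − 3·8 = 2.
So g(n) = 3n³ + 2, and g(7) = 1031.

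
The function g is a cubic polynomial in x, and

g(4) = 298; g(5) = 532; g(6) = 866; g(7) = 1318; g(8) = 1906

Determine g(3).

First differences: 234, 334, 452, 588. Second differences: 100, 118, 136. Third differences: 18, 18.
Level-3 differences are constant, so g has degree 3.
Fitting a degree-3 polynomial gives g(x) = 3x³ + 5x² + 6x + 2.
Then g(3) = 146.

146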